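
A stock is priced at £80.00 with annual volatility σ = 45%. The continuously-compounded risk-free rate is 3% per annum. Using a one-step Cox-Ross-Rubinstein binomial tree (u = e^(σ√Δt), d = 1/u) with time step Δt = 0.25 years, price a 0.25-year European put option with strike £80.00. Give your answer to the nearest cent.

£8.63

CRR parameters: u = e^(σ√Δt) = e^(0.45·√0.25) = 1.2523, d = 1/u = 0.7985
Per-period rate: rΔt = 0.03·0.25 = 0.0075, so R = e^0.0075 = 1.0075
Risk-neutral probability p = (e^0.0075 − 0.7985)/(1.2523 − 0.7985) = 0.2090/0.4538 = 0.4606
Terminal stock prices: S_u = 100.2, S_d = 63.88
Terminal payoffs (K − S): max(-20.19, 0) = 0, max(16.12, 0) = 16.12
Node 0 (S = 80): V_0 = e^(−0.0075)·[0.4606·0.0000 + 0.5394·16.1187] = 8.6299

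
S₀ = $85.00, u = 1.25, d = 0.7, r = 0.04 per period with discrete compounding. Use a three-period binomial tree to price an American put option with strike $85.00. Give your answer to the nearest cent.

$12.00

Risk-neutral probability p = (1 + 0.04 − 0.7)/(1.25 − 0.7) = 0.3400/0.5500 = 0.6182
Terminal stock prices: S_uuu = 166, S_uud = 92.97, S_udd = 52.06, S_ddd = 29.15
Terminal payoffs (K − S): max(-81.02, 0) = 0, max(-7.969, 0) = 0, max(32.94, 0) = 32.94, max(55.85, 0) = 55.85
Node uu (S = 132.8): continuation = 1/1.04·[0.6182·0.0000 + 0.3818·0.0000] = 0.0000; exercise value = 0.0000 ≤ continuation, so V_uu = 0.0000
Node ud (S = 74.38): continuation = 1/1.04·[0.6182·0.0000 + 0.3818·32.9375] = 12.0924; exercise value = 10.6250 ≤ continuation, so V_ud = 12.0924
Node dd (S = 41.65): continuation = 1/1.04·[0.6182·32.9375 + 0.3818·55.8450] = 40.0808; exercise value = 43.3500 > continuation, so V_dd = 43.3500 (exercise)
Node u (S = 106.2): continuation = 1/1.04·[0.6182·0.0000 + 0.3818·12.0924] = 4.4395; exercise value = 0.0000 ≤ continuation, so V_u = 4.4395
Node d (S = 59.5): continuation = 1/1.04·[0.6182·12.0924 + 0.3818·43.3500] = 23.1030; exercise value = 25.5000 > continuation, so V_d = 25.5000 (exercise)
Node 0 (S = 85): continuation = 1/1.04·[0.6182·4.4395 + 0.3818·25.5000] = 12.0008; exercise value = 0.0000 ≤ continuation, so V_0 = 12.0008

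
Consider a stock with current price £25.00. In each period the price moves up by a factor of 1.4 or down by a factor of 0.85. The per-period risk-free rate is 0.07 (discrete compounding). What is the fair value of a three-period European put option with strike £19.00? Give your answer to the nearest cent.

Risk-neutral probability p = (1 + 0.07 − 0.85)/(1.4 − 0.85) = 0.2200/0.5500 = 0.4000
Terminal stock prices: S_uuu = 68.6, S_uud = 41.65, S_udd = 25.29, S_ddd = 15.35
Terminal payoffs (K − S): max(-49.6, 0) = 0, max(-22.65, 0) = 0, max(-6.287, 0) = 0, max(3.647, 0) = 3.647
Node uu (S = 49): V_uu = 1/1.07·[0.4000·0.0000 + 0.6000·0.0000] = 0.0000
Node ud (S = 29.75): V_ud = 1/1.07·[0.4000·0.0000 + 0.6000·0.0000] = 0.0000
Node dd (S = 18.06): V_dd = 1/1.07·[0.4000·0.0000 + 0.6000·3.6469] = 2.0450
Node u (S = 35): V_u = 1/1.07·[0.4000·0.0000 + 0.6000·0.0000] = 0.0000
Node d (S = 21.25): V_d = 1/1.07·[0.4000·0.0000 + 0.6000·2.0450] = 1.1467
Node 0 (S = 25): V_0 = 1/1.07·[0.4000·0.0000 + 0.6000·1.1467] = 0.6430

£0.64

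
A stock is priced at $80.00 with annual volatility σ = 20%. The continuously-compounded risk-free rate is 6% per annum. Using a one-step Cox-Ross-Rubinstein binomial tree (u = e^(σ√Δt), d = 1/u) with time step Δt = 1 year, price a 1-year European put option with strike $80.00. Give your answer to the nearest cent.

$5.41

CRR parameters: u = e^(σ√Δt) = e^(0.2·√1) = 1.2214, d = 1/u = 0.8187
Per-period rate: rΔt = 0.06·1 = 0.06, so R = e^0.06 = 1.0618
Risk-neutral probability p = (e^0.06 − 0.8187)/(1.2214 − 0.8187) = 0.2431/0.4027 = 0.6037
Terminal stock prices: S_u = 97.71, S_d = 65.5
Terminal payoffs (K − S): max(-17.71, 0) = 0, max(14.5, 0) = 14.5
Node 0 (S = 80): V_0 = e^(−0.06)·[0.6037·0.0000 + 0.3963·14.5015] = 5.4119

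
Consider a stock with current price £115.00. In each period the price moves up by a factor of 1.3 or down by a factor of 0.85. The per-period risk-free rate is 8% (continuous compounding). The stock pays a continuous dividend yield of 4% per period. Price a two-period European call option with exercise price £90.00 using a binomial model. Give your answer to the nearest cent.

£31.42

Per-period risk-free factor R = e^0.08 = 1.0833; dividend-adjusted growth = e^(0.08−0.04) = 1.0408.
Risk-neutral probability p = (1.0408 − 0.85)/(1.3 − 0.85) = 0.1908/0.4500 = 0.4240
Terminal stock prices: S_uu = 194.4, S_ud = 127.1, S_dd = 83.09
Terminal payoffs (S − K): max(104.4, 0) = 104.4, max(37.08, 0) = 37.08, max(-6.913, 0) = 0
Node u (S = 149.5): V_u = e^(−0.08)·[0.4240·104.3500 + 0.5760·37.0750] = 60.5575
Node d (S = 97.75): V_d = e^(−0.08)·[0.4240·37.0750 + 0.5760·0.0000] = 14.5120
Node 0 (S = 115): V_0 = e^(−0.08)·[0.4240·60.5575 + 0.5760·14.5120] = 31.4196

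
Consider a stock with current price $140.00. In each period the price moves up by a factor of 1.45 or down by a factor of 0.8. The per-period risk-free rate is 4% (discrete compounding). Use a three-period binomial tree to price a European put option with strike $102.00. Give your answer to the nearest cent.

$6.76

Risk-neutral probability p = (1 + 0.04 − 0.8)/(1.45 − 0.8) = 0.2400/0.6500 = 0.3692
Terminal stock prices: S_uuu = 426.8, S_uud = 235.5, S_udd = 129.9, S_ddd = 71.68
Terminal payoffs (K − S): max(-324.8, 0) = 0, max(-133.5, 0) = 0, max(-27.92, 0) = 0, max(30.32, 0) = 30.32
Node uu (S = 294.4): V_uu = 1/1.04·[0.3692·0.0000 + 0.6308·0.0000] = 0.0000
Node ud (S = 162.4): V_ud = 1/1.04·[0.3692·0.0000 + 0.6308·0.0000] = 0.0000
Node dd (S = 89.6): V_dd = 1/1.04·[0.3692·0.0000 + 0.6308·30.3200] = 18.3893
Node u (S = 203): V_u = 1/1.04·[0.3692·0.0000 + 0.6308·0.0000] = 0.0000
Node d (S = 112): V_d = 1/1.04·[0.3692·0.0000 + 0.6308·18.3893] = 11.1533
Node 0 (S = 140): V_0 = 1/1.04·[0.3692·0.0000 + 0.6308·11.1533] = 6.7646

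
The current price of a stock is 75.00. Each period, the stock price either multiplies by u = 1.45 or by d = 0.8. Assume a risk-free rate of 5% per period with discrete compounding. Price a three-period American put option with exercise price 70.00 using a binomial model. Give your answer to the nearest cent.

Risk-neutral probability p = (1 + 0.05 − 0.8)/(1.45 − 0.8) = 0.2500/0.6500 = 0.3846
Terminal stock prices: S_uuu = 228.6, S_uud = 126.2, S_udd = 69.6, S_ddd = 38.4
Terminal payoffs (K − S): max(-158.6, 0) = 0, max(-56.15, 0) = 0, max(0.4, 0) = 0.4, max(31.6, 0) = 31.6
Node uu (S = 157.7): continuation = 1/1.05·[0.3846·0.0000 + 0.6154·0.0000] = 0.0000; exercise value = 0.0000 ≤ continuation, so V_uu = 0.0000
Node ud (S = 87): continuation = 1/1.05·[0.3846·0.0000 + 0.6154·0.4000] = 0.2344; exercise value = 0.0000 ≤ continuation, so V_ud = 0.2344
Node dd (S = 48): continuation = 1/1.05·[0.3846·0.4000 + 0.6154·31.6000] = 18.6667; exercise value = 22.0000 > continuation, so V_dd = 22.0000 (exercise)
Node u (S = 108.8): continuation = 1/1.05·[0.3846·0.0000 + 0.6154·0.2344] = 0.1374; exercise value = 0.0000 ≤ continuation, so V_u = 0.1374
Node d (S = 60): continuation = 1/1.05·[0.3846·0.2344 + 0.6154·22.0000] = 12.9796; exercise value = 10.0000 ≤ continuation, so V_d = 12.9796
Node 0 (S = 75): continuation = 1/1.05·[0.3846·0.1374 + 0.6154·12.9796] = 7.6574; exercise value = 0.0000 ≤ continuation, so V_0 = 7.6574

7.66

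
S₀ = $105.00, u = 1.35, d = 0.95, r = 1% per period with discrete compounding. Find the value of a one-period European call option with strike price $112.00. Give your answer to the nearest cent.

$4.42

Risk-neutral probability p = (1 + 0.01 − 0.95)/(1.35 − 0.95) = 0.0600/0.4000 = 0.1500
Terminal stock prices: S_u = 141.8, S_d = 99.75
Terminal payoffs (S − K): max(29.75, 0) = 29.75, max(-12.25, 0) = 0
Node 0 (S = 105): V_0 = 1/1.01·[0.1500·29.7500 + 0.8500·0.0000] = 4.4183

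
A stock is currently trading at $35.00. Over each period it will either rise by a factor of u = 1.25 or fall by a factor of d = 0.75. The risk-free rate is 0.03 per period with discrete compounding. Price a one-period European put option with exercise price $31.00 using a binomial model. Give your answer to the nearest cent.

$2.03

Risk-neutral probability p = (1 + 0.03 − 0.75)/(1.25 − 0.75) = 0.2800/0.5000 = 0.5600
Terminal stock prices: S_u = 43.75, S_d = 26.25
Terminal payoffs (K − S): max(-12.75, 0) = 0, max(4.75, 0) = 4.75
Node 0 (S = 35): V_0 = 1/1.03·[0.5600·0.0000 + 0.4400·4.7500] = 2.0291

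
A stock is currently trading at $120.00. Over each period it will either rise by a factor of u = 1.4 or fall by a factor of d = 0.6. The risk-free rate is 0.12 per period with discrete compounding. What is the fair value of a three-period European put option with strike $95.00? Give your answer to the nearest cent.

Risk-neutral probability p = (1 + 0.12 − 0.6)/(1.4 − 0.6) = 0.5200/0.8000 = 0.6500
Terminal stock prices: S_uuu = 329.3, S_uud = 141.1, S_udd = 60.48, S_ddd = 25.92
Terminal payoffs (K − S): max(-234.3, 0) = 0, max(-46.12, 0) = 0, max(34.52, 0) = 34.52, max(69.08, 0) = 69.08
Node uu (S = 235.2): V_uu = 1/1.12·[0.6500·0.0000 + 0.3500·0.0000] = 0.0000
Node ud (S = 100.8): V_ud = 1/1.12·[0.6500·0.0000 + 0.3500·34.5200] = 10.7875
Node dd (S = 43.2): V_dd = 1/1.12·[0.6500·34.5200 + 0.3500·69.0800] = 41.6214
Node u (S = 168): V_u = 1/1.12·[0.6500·0.0000 + 0.3500·10.7875] = 3.3711
Node d (S = 72): V_d = 1/1.12·[0.6500·10.7875 + 0.3500·41.6214] = 19.2673
Node 0 (S = 120): V_0 = 1/1.12·[0.6500·3.3711 + 0.3500·19.2673] = 7.9775

$7.98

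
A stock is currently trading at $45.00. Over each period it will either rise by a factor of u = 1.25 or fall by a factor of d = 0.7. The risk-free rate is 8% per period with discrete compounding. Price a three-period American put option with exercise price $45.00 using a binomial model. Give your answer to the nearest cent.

$4.89

Risk-neutral probability p = (1 + 0.08 − 0.7)/(1.25 − 0.7) = 0.3800/0.5500 = 0.6909
Terminal stock prices: S_uuu = 87.89, S_uud = 49.22, S_udd = 27.56, S_ddd = 15.43
Terminal payoffs (K − S): max(-42.89, 0) = 0, max(-4.219, 0) = 0, max(17.44, 0) = 17.44, max(29.57, 0) = 29.57
Node uu (S = 70.31): continuation = 1/1.08·[0.6909·0.0000 + 0.3091·0.0000] = 0.0000; exercise value = 0.0000 ≤ continuation, so V_uu = 0.0000
Node ud (S = 39.38): continuation = 1/1.08·[0.6909·0.0000 + 0.3091·17.4375] = 4.9905; exercise value = 5.6250 > continuation, so V_ud = 5.6250 (exercise)
Node dd (S = 22.05): continuation = 1/1.08·[0.6909·17.4375 + 0.3091·29.5650] = 19.6167; exercise value = 22.9500 > continuation, so V_dd = 22.9500 (exercise)
Node u (S = 56.25): continuation = 1/1.08·[0.6909·0.0000 + 0.3091·5.6250] = 1.6098; exercise value = 0.0000 ≤ continuation, so V_u = 1.6098
Node d (S = 31.5): continuation = 1/1.08·[0.6909·5.6250 + 0.3091·22.9500] = 10.1667; exercise value = 13.5000 > continuation, so V_d = 13.5000 (exercise)
Node 0 (S = 45): continuation = 1/1.08·[0.6909·1.6098 + 0.3091·13.5000] = 4.8935; exercise value = 0.0000 ≤ continuation, so V_0 = 4.8935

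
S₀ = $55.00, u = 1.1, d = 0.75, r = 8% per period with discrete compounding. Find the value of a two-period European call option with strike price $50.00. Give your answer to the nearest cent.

Risk-neutral probability p = (1 + 0.08 − 0.75)/(1.1 − 0.75) = 0.3300/0.3500 = 0.9429
Terminal stock prices: S_uu = 66.55, S_ud = 45.38, S_dd = 30.94
Terminal payoffs (S − K): max(16.55, 0) = 16.55, max(-4.625, 0) = 0, max(-19.06, 0) = 0
Node u (S = 60.5): V_u = 1/1.08·[0.9429·16.5500 + 0.0571·0.0000] = 14.4484
Node d (S = 41.25): V_d = 1/1.08·[0.9429·0.0000 + 0.0571·0.0000] = 0.0000
Node 0 (S = 55): V_0 = 1/1.08·[0.9429·14.4484 + 0.0571·0.0000] = 12.6137

$12.61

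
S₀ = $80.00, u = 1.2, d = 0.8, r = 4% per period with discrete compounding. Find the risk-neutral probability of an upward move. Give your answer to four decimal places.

p = 0.6000

Risk-neutral probability p = (1 + 0.04 − 0.8)/(1.2 − 0.8) = 0.2400/0.4000 = 0.6000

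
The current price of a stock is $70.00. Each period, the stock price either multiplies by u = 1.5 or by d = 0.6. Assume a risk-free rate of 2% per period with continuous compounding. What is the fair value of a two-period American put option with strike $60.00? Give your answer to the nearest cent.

$9.50

Risk-neutral probability p = (e^0.02 − 0.6)/(1.5 − 0.6) = 0.4202/0.9000 = 0.4669
Terminal stock prices: S_uu = 157.5, S_ud = 63, S_dd = 25.2
Terminal payoffs (K − S): max(-97.5, 0) = 0, max(-3, 0) = 0, max(34.8, 0) = 34.8
Node u (S = 105): continuation = e^(−0.02)·[0.4669·0.0000 + 0.5331·0.0000] = 0.0000; exercise value = 0.0000 ≤ continuation, so V_u = 0.0000
Node d (S = 42): continuation = e^(−0.02)·[0.4669·0.0000 + 0.5331·34.8000] = 18.1849; exercise value = 18.0000 ≤ continuation, so V_d = 18.1849
Node 0 (S = 70): continuation = e^(−0.02)·[0.4669·0.0000 + 0.5331·18.1849] = 9.5026; exercise value = 0.0000 ≤ continuation, so V_0 = 9.5026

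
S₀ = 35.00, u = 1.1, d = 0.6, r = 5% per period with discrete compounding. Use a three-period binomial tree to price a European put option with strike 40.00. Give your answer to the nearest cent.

Risk-neutral probability p = (1 + 0.05 − 0.6)/(1.1 − 0.6) = 0.4500/0.5000 = 0.9000
Terminal stock prices: S_uuu = 46.59, S_uud = 25.41, S_udd = 13.86, S_ddd = 7.56
Terminal payoffs (K − S): max(-6.585, 0) = 0, max(14.59, 0) = 14.59, max(26.14, 0) = 26.14, max(32.44, 0) = 32.44
Node uu (S = 42.35): V_uu = 1/1.05·[0.9000·0.0000 + 0.1000·14.5900] = 1.3895
Node ud (S = 23.1): V_ud = 1/1.05·[0.9000·14.5900 + 0.1000·26.1400] = 14.9952
Node dd (S = 12.6): V_dd = 1/1.05·[0.9000·26.1400 + 0.1000·32.4400] = 25.4952
Node u (S = 38.5): V_u = 1/1.05·[0.9000·1.3895 + 0.1000·14.9952] = 2.6191
Node d (S = 21): V_d = 1/1.05·[0.9000·14.9952 + 0.1000·25.4952] = 15.2812
Node 0 (S = 35): V_0 = 1/1.05·[0.9000·2.6191 + 0.1000·15.2812] = 3.7003

3.70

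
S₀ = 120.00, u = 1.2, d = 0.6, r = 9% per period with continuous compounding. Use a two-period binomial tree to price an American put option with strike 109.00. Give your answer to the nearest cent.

Risk-neutral probability p = (e^0.09 − 0.6)/(1.2 − 0.6) = 0.4942/0.6000 = 0.8236
Terminal stock prices: S_uu = 172.8, S_ud = 86.4, S_dd = 43.2
Terminal payoffs (K − S): max(-63.8, 0) = 0, max(22.6, 0) = 22.6, max(65.8, 0) = 65.8
Node u (S = 144): continuation = e^(−0.09)·[0.8236·0.0000 + 0.1764·22.6000] = 3.6430; exercise value = 0.0000 ≤ continuation, so V_u = 3.6430
Node d (S = 72): continuation = e^(−0.09)·[0.8236·22.6000 + 0.1764·65.8000] = 27.6185; exercise value = 37.0000 > continuation, so V_d = 37.0000 (exercise)
Node 0 (S = 120): continuation = e^(−0.09)·[0.8236·3.6430 + 0.1764·37.0000] = 8.7065; exercise value = 0.0000 ≤ continuation, so V_0 = 8.7065

8.71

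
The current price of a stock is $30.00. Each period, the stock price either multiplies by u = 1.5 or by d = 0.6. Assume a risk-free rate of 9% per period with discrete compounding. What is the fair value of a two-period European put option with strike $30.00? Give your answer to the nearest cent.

Risk-neutral probability p = (1 + 0.09 − 0.6)/(1.5 − 0.6) = 0.4900/0.9000 = 0.5444
Terminal stock prices: S_uu = 67.5, S_ud = 27, S_dd = 10.8
Terminal payoffs (K − S): max(-37.5, 0) = 0, max(3, 0) = 3, max(19.2, 0) = 19.2
Node u (S = 45): V_u = 1/1.09·[0.5444·0.0000 + 0.4556·3.0000] = 1.2538
Node d (S = 18): V_d = 1/1.09·[0.5444·3.0000 + 0.4556·19.2000] = 9.5229
Node 0 (S = 30): V_0 = 1/1.09·[0.5444·1.2538 + 0.4556·9.5229] = 4.6063

$4.61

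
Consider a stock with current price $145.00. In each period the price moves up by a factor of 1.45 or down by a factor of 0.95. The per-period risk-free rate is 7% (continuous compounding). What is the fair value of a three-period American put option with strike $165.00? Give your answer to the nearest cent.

Risk-neutral probability p = (e^0.07 − 0.95)/(1.45 − 0.95) = 0.1225/0.5000 = 0.2450
Terminal stock prices: S_uuu = 442.1, S_uud = 289.6, S_udd = 189.8, S_ddd = 124.3
Terminal payoffs (K − S): max(-277.1, 0) = 0, max(-124.6, 0) = 0, max(-24.75, 0) = 0, max(40.68, 0) = 40.68
Node uu (S = 304.9): continuation = e^(−0.07)·[0.2450·0.0000 + 0.7550·0.0000] = 0.0000; exercise value = 0.0000 ≤ continuation, so V_uu = 0.0000
Node ud (S = 199.7): continuation = e^(−0.07)·[0.2450·0.0000 + 0.7550·0.0000] = 0.0000; exercise value = 0.0000 ≤ continuation, so V_ud = 0.0000
Node dd (S = 130.9): continuation = e^(−0.07)·[0.2450·0.0000 + 0.7550·40.6806] = 28.6368; exercise value = 34.1375 > continuation, so V_dd = 34.1375 (exercise)
Node u (S = 210.2): continuation = e^(−0.07)·[0.2450·0.0000 + 0.7550·0.0000] = 0.0000; exercise value = 0.0000 ≤ continuation, so V_u = 0.0000
Node d (S = 137.8): continuation = e^(−0.07)·[0.2450·0.0000 + 0.7550·34.1375] = 24.0308; exercise value = 27.2500 > continuation, so V_d = 27.2500 (exercise)
Node 0 (S = 145): continuation = e^(−0.07)·[0.2450·0.0000 + 0.7550·27.2500] = 19.1824; exercise value = 20.0000 > continuation, so V_0 = 20.0000 (exercise)

$20.00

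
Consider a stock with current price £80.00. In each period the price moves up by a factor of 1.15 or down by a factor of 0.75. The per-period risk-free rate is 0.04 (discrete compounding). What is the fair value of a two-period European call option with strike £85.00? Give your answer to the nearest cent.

Risk-neutral probability p = (1 + 0.04 − 0.75)/(1.15 − 0.75) = 0.2900/0.4000 = 0.7250
Terminal stock prices: S_uu = 105.8, S_ud = 69, S_dd = 45
Terminal payoffs (S − K): max(20.8, 0) = 20.8, max(-16, 0) = 0, max(-40, 0) = 0
Node u (S = 92): V_u = 1/1.04·[0.7250·20.8000 + 0.2750·0.0000] = 14.5000
Node d (S = 60): V_d = 1/1.04·[0.7250·0.0000 + 0.2750·0.0000] = 0.0000
Node 0 (S = 80): V_0 = 1/1.04·[0.7250·14.5000 + 0.2750·0.0000] = 10.1082

£10.11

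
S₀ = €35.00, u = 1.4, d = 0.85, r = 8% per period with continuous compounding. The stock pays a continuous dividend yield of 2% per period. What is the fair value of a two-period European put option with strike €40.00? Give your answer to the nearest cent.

€4.74

Per-period risk-free factor R = e^0.08 = 1.0833; dividend-adjusted growth = e^(0.08−0.02) = 1.0618.
Risk-neutral probability p = (1.0618 − 0.85)/(1.4 − 0.85) = 0.2118/0.5500 = 0.3852
Terminal stock prices: S_uu = 68.6, S_ud = 41.65, S_dd = 25.29
Terminal payoffs (K − S): max(-28.6, 0) = 0, max(-1.65, 0) = 0, max(14.71, 0) = 14.71
Node u (S = 49): V_u = e^(−0.08)·[0.3852·0.0000 + 0.6148·0.0000] = 0.0000
Node d (S = 29.75): V_d = e^(−0.08)·[0.3852·0.0000 + 0.6148·14.7125] = 8.3504
Node 0 (S = 35): V_0 = e^(−0.08)·[0.3852·0.0000 + 0.6148·8.3504] = 4.7394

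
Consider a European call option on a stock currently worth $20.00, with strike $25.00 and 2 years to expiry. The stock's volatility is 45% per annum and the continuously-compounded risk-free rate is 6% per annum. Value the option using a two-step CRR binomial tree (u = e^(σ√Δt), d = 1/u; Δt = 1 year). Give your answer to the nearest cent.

$4.46

CRR parameters: u = e^(σ√Δt) = e^(0.45·√1) = 1.5683, d = 1/u = 0.6376
Per-period rate: rΔt = 0.06·1 = 0.06, so R = e^0.06 = 1.0618
Risk-neutral probability p = (e^0.06 − 0.6376)/(1.5683 − 0.6376) = 0.4242/0.9307 = 0.4558
Terminal stock prices: S_uu = 49.19, S_ud = 20, S_dd = 8.131
Terminal payoffs (S − K): max(24.19, 0) = 24.19, max(-5, 0) = 0, max(-16.87, 0) = 0
Node u (S = 31.37): V_u = e^(−0.06)·[0.4558·24.1921 + 0.5442·0.0000] = 10.3847
Node d (S = 12.75): V_d = e^(−0.06)·[0.4558·0.0000 + 0.5442·0.0000] = 0.0000
Node 0 (S = 20): V_0 = e^(−0.06)·[0.4558·10.3847 + 0.5442·0.0000] = 4.4577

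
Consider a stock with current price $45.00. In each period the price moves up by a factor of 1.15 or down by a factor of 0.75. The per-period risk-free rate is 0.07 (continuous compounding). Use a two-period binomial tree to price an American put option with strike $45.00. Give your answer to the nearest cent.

$2.87

Risk-neutral probability p = (e^0.07 − 0.75)/(1.15 − 0.75) = 0.3225/0.4000 = 0.8063
Terminal stock prices: S_uu = 59.51, S_ud = 38.81, S_dd = 25.31
Terminal payoffs (K − S): max(-14.51, 0) = 0, max(6.188, 0) = 6.188, max(19.69, 0) = 19.69
Node u (S = 51.75): continuation = e^(−0.07)·[0.8063·0.0000 + 0.1937·6.1875] = 1.1177; exercise value = 0.0000 ≤ continuation, so V_u = 1.1177
Node d (S = 33.75): continuation = e^(−0.07)·[0.8063·6.1875 + 0.1937·19.6875] = 8.2077; exercise value = 11.2500 > continuation, so V_d = 11.2500 (exercise)
Node 0 (S = 45): continuation = e^(−0.07)·[0.8063·1.1177 + 0.1937·11.2500] = 2.8723; exercise value = 0.0000 ≤ continuation, so V_0 = 2.8723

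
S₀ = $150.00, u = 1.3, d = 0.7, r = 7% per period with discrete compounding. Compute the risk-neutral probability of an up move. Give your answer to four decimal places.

p = 0.6167

Risk-neutral probability p = (1 + 0.07 − 0.7)/(1.3 − 0.7) = 0.3700/0.6000 = 0.6167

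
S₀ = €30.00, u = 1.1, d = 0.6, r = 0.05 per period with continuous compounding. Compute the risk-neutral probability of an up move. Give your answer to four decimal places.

Risk-neutral probability p = (e^0.05 − 0.6)/(1.1 − 0.6) = 0.4513/0.5000 = 0.9025

p = 0.9025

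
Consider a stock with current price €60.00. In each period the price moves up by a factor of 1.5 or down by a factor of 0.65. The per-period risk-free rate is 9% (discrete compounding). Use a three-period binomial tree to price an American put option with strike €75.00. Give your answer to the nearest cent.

€19.40

Risk-neutral probability p = (1 + 0.09 − 0.65)/(1.5 − 0.65) = 0.4400/0.8500 = 0.5176
Terminal stock prices: S_uuu = 202.5, S_uud = 87.75, S_udd = 38.03, S_ddd = 16.48
Terminal payoffs (K − S): max(-127.5, 0) = 0, max(-12.75, 0) = 0, max(36.97, 0) = 36.97, max(58.52, 0) = 58.52
Node uu (S = 135): continuation = 1/1.09·[0.5176·0.0000 + 0.4824·0.0000] = 0.0000; exercise value = 0.0000 ≤ continuation, so V_uu = 0.0000
Node ud (S = 58.5): continuation = 1/1.09·[0.5176·0.0000 + 0.4824·36.9750] = 16.3624; exercise value = 16.5000 > continuation, so V_ud = 16.5000 (exercise)
Node dd (S = 25.35): continuation = 1/1.09·[0.5176·36.9750 + 0.4824·58.5225] = 43.4573; exercise value = 49.6500 > continuation, so V_dd = 49.6500 (exercise)
Node u (S = 90): continuation = 1/1.09·[0.5176·0.0000 + 0.4824·16.5000] = 7.3017; exercise value = 0.0000 ≤ continuation, so V_u = 7.3017
Node d (S = 39): continuation = 1/1.09·[0.5176·16.5000 + 0.4824·49.6500] = 29.8073; exercise value = 36.0000 > continuation, so V_d = 36.0000 (exercise)
Node 0 (S = 60): continuation = 1/1.09·[0.5176·7.3017 + 0.4824·36.0000] = 19.3985; exercise value = 15.0000 ≤ continuation, so V_0 = 19.3985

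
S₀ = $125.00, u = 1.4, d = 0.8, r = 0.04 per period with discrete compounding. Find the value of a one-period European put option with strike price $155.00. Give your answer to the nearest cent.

Risk-neutral probability p = (1 + 0.04 − 0.8)/(1.4 − 0.8) = 0.2400/0.6000 = 0.4000
Terminal stock prices: S_u = 175, S_d = 100
Terminal payoffs (K − S): max(-20, 0) = 0, max(55, 0) = 55
Node 0 (S = 125): V_0 = 1/1.04·[0.4000·0.0000 + 0.6000·55.0000] = 31.7308

$31.73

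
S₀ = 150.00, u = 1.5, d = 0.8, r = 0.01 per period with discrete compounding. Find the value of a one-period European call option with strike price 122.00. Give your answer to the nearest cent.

Risk-neutral probability p = (1 + 0.01 − 0.8)/(1.5 − 0.8) = 0.2100/0.7000 = 0.3000
Terminal stock prices: S_u = 225, S_d = 120
Terminal payoffs (S − K): max(103, 0) = 103, max(-2, 0) = 0
Node 0 (S = 150): V_0 = 1/1.01·[0.3000·103.0000 + 0.7000·0.0000] = 30.5941

30.59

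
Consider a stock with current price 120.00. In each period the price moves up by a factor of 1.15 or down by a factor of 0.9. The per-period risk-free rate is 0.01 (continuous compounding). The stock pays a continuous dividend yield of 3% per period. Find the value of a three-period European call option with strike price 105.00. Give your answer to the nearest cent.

13.10

Per-period risk-free factor R = e^0.01 = 1.0101; dividend-adjusted growth = e^(0.01−0.03) = 0.9802.
Risk-neutral probability p = (0.9802 − 0.9)/(1.15 − 0.9) = 0.0802/0.2500 = 0.3208
Terminal stock prices: S_uuu = 182.5, S_uud = 142.8, S_udd = 111.8, S_ddd = 87.48
Terminal payoffs (S − K): max(77.5, 0) = 77.5, max(37.83, 0) = 37.83, max(6.78, 0) = 6.78, max(-17.52, 0) = 0
Node uu (S = 158.7): V_uu = e^(−0.01)·[0.3208·77.5050 + 0.6792·37.8300] = 50.0545
Node ud (S = 124.2): V_ud = e^(−0.01)·[0.3208·37.8300 + 0.6792·6.7800] = 16.5741
Node dd (S = 97.2): V_dd = e^(−0.01)·[0.3208·6.7800 + 0.6792·0.0000] = 2.1533
Node u (S = 138): V_u = e^(−0.01)·[0.3208·50.0545 + 0.6792·16.5741] = 27.0426
Node d (S = 108): V_d = e^(−0.01)·[0.3208·16.5741 + 0.6792·2.1533] = 6.7120
Node 0 (S = 120): V_0 = e^(−0.01)·[0.3208·27.0426 + 0.6792·6.7120] = 13.1023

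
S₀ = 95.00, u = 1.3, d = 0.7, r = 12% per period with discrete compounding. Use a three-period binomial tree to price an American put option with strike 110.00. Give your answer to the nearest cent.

15.59

Risk-neutral probability p = (1 + 0.12 − 0.7)/(1.3 − 0.7) = 0.4200/0.6000 = 0.7000
Terminal stock prices: S_uuu = 208.7, S_uud = 112.4, S_udd = 60.51, S_ddd = 32.58
Terminal payoffs (K − S): max(-98.72, 0) = 0, max(-2.385, 0) = 0, max(49.49, 0) = 49.49, max(77.42, 0) = 77.42
Node uu (S = 160.6): continuation = 1/1.12·[0.7000·0.0000 + 0.3000·0.0000] = 0.0000; exercise value = 0.0000 ≤ continuation, so V_uu = 0.0000
Node ud (S = 86.45): continuation = 1/1.12·[0.7000·0.0000 + 0.3000·49.4850] = 13.2549; exercise value = 23.5500 > continuation, so V_ud = 23.5500 (exercise)
Node dd (S = 46.55): continuation = 1/1.12·[0.7000·49.4850 + 0.3000·77.4150] = 51.6643; exercise value = 63.4500 > continuation, so V_dd = 63.4500 (exercise)
Node u (S = 123.5): continuation = 1/1.12·[0.7000·0.0000 + 0.3000·23.5500] = 6.3080; exercise value = 0.0000 ≤ continuation, so V_u = 6.3080
Node d (S = 66.5): continuation = 1/1.12·[0.7000·23.5500 + 0.3000·63.4500] = 31.7143; exercise value = 43.5000 > continuation, so V_d = 43.5000 (exercise)
Node 0 (S = 95): continuation = 1/1.12·[0.7000·6.3080 + 0.3000·43.5000] = 15.5943; exercise value = 15.0000 ≤ continuation, so V_0 = 15.5943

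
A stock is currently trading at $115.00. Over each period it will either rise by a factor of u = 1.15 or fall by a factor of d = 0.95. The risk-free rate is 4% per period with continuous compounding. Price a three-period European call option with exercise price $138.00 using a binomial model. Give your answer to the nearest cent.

$5.01

Risk-neutral probability p = (e^0.04 − 0.95)/(1.15 − 0.95) = 0.0908/0.2000 = 0.4541
Terminal stock prices: S_uuu = 174.9, S_uud = 144.5, S_udd = 119.4, S_ddd = 98.6
Terminal payoffs (S − K): max(36.9, 0) = 36.9, max(6.483, 0) = 6.483, max(-18.64, 0) = 0, max(-39.4, 0) = 0
Node uu (S = 152.1): V_uu = e^(−0.04)·[0.4541·36.9006 + 0.5459·6.4831] = 19.4986
Node ud (S = 125.6): V_ud = e^(−0.04)·[0.4541·6.4831 + 0.5459·0.0000] = 2.8283
Node dd (S = 103.8): V_dd = e^(−0.04)·[0.4541·0.0000 + 0.5459·0.0000] = 0.0000
Node u (S = 132.2): V_u = e^(−0.04)·[0.4541·19.4986 + 0.5459·2.8283] = 9.9898
Node d (S = 109.2): V_d = e^(−0.04)·[0.4541·2.8283 + 0.5459·0.0000] = 1.2338
Node 0 (S = 115): V_0 = e^(−0.04)·[0.4541·9.9898 + 0.5459·1.2338] = 5.0052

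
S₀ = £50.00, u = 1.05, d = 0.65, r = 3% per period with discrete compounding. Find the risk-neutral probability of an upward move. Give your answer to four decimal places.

Risk-neutral probability p = (1 + 0.03 − 0.65)/(1.05 − 0.65) = 0.3800/0.4000 = 0.9500

p = 0.9500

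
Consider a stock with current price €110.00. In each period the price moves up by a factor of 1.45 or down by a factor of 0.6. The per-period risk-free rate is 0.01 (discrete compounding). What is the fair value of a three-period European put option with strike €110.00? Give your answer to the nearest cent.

Risk-neutral probability p = (1 + 0.01 − 0.6)/(1.45 − 0.6) = 0.4100/0.8500 = 0.4824
Terminal stock prices: S_uuu = 335.3, S_uud = 138.8, S_udd = 57.42, S_ddd = 23.76
Terminal payoffs (K − S): max(-225.3, 0) = 0, max(-28.76, 0) = 0, max(52.58, 0) = 52.58, max(86.24, 0) = 86.24
Node uu (S = 231.3): V_uu = 1/1.01·[0.4824·0.0000 + 0.5176·0.0000] = 0.0000
Node ud (S = 95.7): V_ud = 1/1.01·[0.4824·0.0000 + 0.5176·52.5800] = 26.9484
Node dd (S = 39.6): V_dd = 1/1.01·[0.4824·52.5800 + 0.5176·86.2400] = 69.3109
Node u (S = 159.5): V_u = 1/1.01·[0.4824·0.0000 + 0.5176·26.9484] = 13.8116
Node d (S = 66): V_d = 1/1.01·[0.4824·26.9484 + 0.5176·69.3109] = 48.3933
Node 0 (S = 110): V_0 = 1/1.01·[0.4824·13.8116 + 0.5176·48.3933] = 31.3987

€31.40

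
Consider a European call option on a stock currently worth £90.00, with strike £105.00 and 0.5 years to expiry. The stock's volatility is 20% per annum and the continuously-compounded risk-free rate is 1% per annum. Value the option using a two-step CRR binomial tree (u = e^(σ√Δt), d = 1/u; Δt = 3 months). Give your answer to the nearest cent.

£1.16

CRR parameters: u = e^(σ√Δt) = e^(0.2·√0.25) = 1.1052, d = 1/u = 0.9048
Per-period rate: rΔt = 0.01·0.25 = 0.0025, so R = e^0.0025 = 1.0025
Risk-neutral probability p = (e^0.0025 − 0.9048)/(1.1052 − 0.9048) = 0.0977/0.2003 = 0.4875
Terminal stock prices: S_uu = 109.9, S_ud = 90, S_dd = 73.69
Terminal payoffs (S − K): max(4.926, 0) = 4.926, max(-15, 0) = 0, max(-31.31, 0) = 0
Node u (S = 99.47): V_u = e^(−0.0025)·[0.4875·4.9262 + 0.5125·0.0000] = 2.3956
Node d (S = 81.44): V_d = e^(−0.0025)·[0.4875·0.0000 + 0.5125·0.0000] = 0.0000
Node 0 (S = 90): V_0 = e^(−0.0025)·[0.4875·2.3956 + 0.5125·0.0000] = 1.1650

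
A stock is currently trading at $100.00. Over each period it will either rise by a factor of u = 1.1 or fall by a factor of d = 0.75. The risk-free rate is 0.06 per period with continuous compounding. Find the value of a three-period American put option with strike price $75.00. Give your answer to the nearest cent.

$0.43

Risk-neutral probability p = (e^0.06 − 0.75)/(1.1 − 0.75) = 0.3118/0.3500 = 0.8910
Terminal stock prices: S_uuu = 133.1, S_uud = 90.75, S_udd = 61.88, S_ddd = 42.19
Terminal payoffs (K − S): max(-58.1, 0) = 0, max(-15.75, 0) = 0, max(13.12, 0) = 13.12, max(32.81, 0) = 32.81
Node uu (S = 121): continuation = e^(−0.06)·[0.8910·0.0000 + 0.1090·0.0000] = 0.0000; exercise value = 0.0000 ≤ continuation, so V_uu = 0.0000
Node ud (S = 82.5): continuation = e^(−0.06)·[0.8910·0.0000 + 0.1090·13.1250] = 1.3478; exercise value = 0.0000 ≤ continuation, so V_ud = 1.3478
Node dd (S = 56.25): continuation = e^(−0.06)·[0.8910·13.1250 + 0.1090·32.8125] = 14.3823; exercise value = 18.7500 > continuation, so V_dd = 18.7500 (exercise)
Node u (S = 110): continuation = e^(−0.06)·[0.8910·0.0000 + 0.1090·1.3478] = 0.1384; exercise value = 0.0000 ≤ continuation, so V_u = 0.1384
Node d (S = 75): continuation = e^(−0.06)·[0.8910·1.3478 + 0.1090·18.7500] = 3.0563; exercise value = 0.0000 ≤ continuation, so V_d = 3.0563
Node 0 (S = 100): continuation = e^(−0.06)·[0.8910·0.1384 + 0.1090·3.0563] = 0.4300; exercise value = 0.0000 ≤ continuation, so V_0 = 0.4300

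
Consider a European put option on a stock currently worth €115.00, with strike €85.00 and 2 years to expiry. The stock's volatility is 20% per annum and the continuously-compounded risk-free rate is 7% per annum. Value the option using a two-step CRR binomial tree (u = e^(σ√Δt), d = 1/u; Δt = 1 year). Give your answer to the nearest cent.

€0.94

CRR parameters: u = e^(σ√Δt) = e^(0.2·√1) = 1.2214, d = 1/u = 0.8187
Per-period rate: rΔt = 0.07·1 = 0.07, so R = e^0.07 = 1.0725
Risk-neutral probability p = (e^0.07 − 0.8187)/(1.2214 − 0.8187) = 0.2538/0.4027 = 0.6302
Terminal stock prices: S_uu = 171.6, S_ud = 115, S_dd = 77.09
Terminal payoffs (K − S): max(-86.56, 0) = 0, max(-30, 0) = 0, max(7.913, 0) = 7.913
Node u (S = 140.5): V_u = e^(−0.07)·[0.6302·0.0000 + 0.3698·0.0000] = 0.0000
Node d (S = 94.15): V_d = e^(−0.07)·[0.6302·0.0000 + 0.3698·7.9132] = 2.7282
Node 0 (S = 115): V_0 = e^(−0.07)·[0.6302·0.0000 + 0.3698·2.7282] = 0.9406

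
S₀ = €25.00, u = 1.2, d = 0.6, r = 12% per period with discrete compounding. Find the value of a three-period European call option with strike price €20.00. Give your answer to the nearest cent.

€11.09

Risk-neutral probability p = (1 + 0.12 − 0.6)/(1.2 − 0.6) = 0.5200/0.6000 = 0.8667
Terminal stock prices: S_uuu = 43.2, S_uud = 21.6, S_udd = 10.8, S_ddd = 5.4
Terminal payoffs (S − K): max(23.2, 0) = 23.2, max(1.6, 0) = 1.6, max(-9.2, 0) = 0, max(-14.6, 0) = 0
Node uu (S = 36): V_uu = 1/1.12·[0.8667·23.2000 + 0.1333·1.6000] = 18.1429
Node ud (S = 18): V_ud = 1/1.12·[0.8667·1.6000 + 0.1333·0.0000] = 1.2381
Node dd (S = 9): V_dd = 1/1.12·[0.8667·0.0000 + 0.1333·0.0000] = 0.0000
Node u (S = 30): V_u = 1/1.12·[0.8667·18.1429 + 0.1333·1.2381] = 14.1865
Node d (S = 15): V_d = 1/1.12·[0.8667·1.2381 + 0.1333·0.0000] = 0.9580
Node 0 (S = 25): V_0 = 1/1.12·[0.8667·14.1865 + 0.1333·0.9580] = 11.0917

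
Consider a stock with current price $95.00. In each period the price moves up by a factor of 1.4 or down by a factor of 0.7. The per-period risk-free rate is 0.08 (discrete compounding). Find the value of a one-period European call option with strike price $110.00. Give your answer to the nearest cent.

Risk-neutral probability p = (1 + 0.08 − 0.7)/(1.4 − 0.7) = 0.3800/0.7000 = 0.5429
Terminal stock prices: S_u = 133, S_d = 66.5
Terminal payoffs (S − K): max(23, 0) = 23, max(-43.5, 0) = 0
Node 0 (S = 95): V_0 = 1/1.08·[0.5429·23.0000 + 0.4571·0.0000] = 11.5608

$11.56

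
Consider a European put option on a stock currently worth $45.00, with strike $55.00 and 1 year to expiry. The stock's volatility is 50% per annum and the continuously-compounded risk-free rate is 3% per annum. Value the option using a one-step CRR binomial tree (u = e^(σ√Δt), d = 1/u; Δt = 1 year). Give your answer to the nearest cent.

CRR parameters: u = e^(σ√Δt) = e^(0.5·√1) = 1.6487, d = 1/u = 0.6065
Per-period rate: rΔt = 0.03·1 = 0.03, so R = e^0.03 = 1.0305
Risk-neutral probability p = (e^0.03 − 0.6065)/(1.6487 − 0.6065) = 0.4239/1.0422 = 0.4068
Terminal stock prices: S_u = 74.19, S_d = 27.29
Terminal payoffs (K − S): max(-19.19, 0) = 0, max(27.71, 0) = 27.71
Node 0 (S = 45): V_0 = e^(−0.03)·[0.4068·0.0000 + 0.5932·27.7061] = 15.9505

$15.95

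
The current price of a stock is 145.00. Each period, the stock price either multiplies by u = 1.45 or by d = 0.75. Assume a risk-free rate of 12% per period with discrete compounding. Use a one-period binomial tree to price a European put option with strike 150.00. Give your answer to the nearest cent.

17.36

Risk-neutral probability p = (1 + 0.12 − 0.75)/(1.45 − 0.75) = 0.3700/0.7000 = 0.5286
Terminal stock prices: S_u = 210.2, S_d = 108.8
Terminal payoffs (K − S): max(-60.25, 0) = 0, max(41.25, 0) = 41.25
Node 0 (S = 145): V_0 = 1/1.12·[0.5286·0.0000 + 0.4714·41.2500] = 17.3629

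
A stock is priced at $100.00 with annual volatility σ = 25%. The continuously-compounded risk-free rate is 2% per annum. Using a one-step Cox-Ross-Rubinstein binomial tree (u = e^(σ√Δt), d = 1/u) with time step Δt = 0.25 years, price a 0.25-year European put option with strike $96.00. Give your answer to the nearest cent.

CRR parameters: u = e^(σ√Δt) = e^(0.25·√0.25) = 1.1331, d = 1/u = 0.8825
Per-period rate: rΔt = 0.02·0.25 = 0.005, so R = e^0.005 = 1.0050
Risk-neutral probability p = (e^0.005 − 0.8825)/(1.1331 − 0.8825) = 0.1225/0.2507 = 0.4888
Terminal stock prices: S_u = 113.3, S_d = 88.25
Terminal payoffs (K − S): max(-17.31, 0) = 0, max(7.75, 0) = 7.75
Node 0 (S = 100): V_0 = e^(−0.005)·[0.4888·0.0000 + 0.5112·7.7503] = 3.9423

$3.94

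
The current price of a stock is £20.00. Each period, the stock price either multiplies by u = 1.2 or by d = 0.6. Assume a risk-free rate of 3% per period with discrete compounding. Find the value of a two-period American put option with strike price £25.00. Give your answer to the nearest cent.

£5.60

Risk-neutral probability p = (1 + 0.03 − 0.6)/(1.2 − 0.6) = 0.4300/0.6000 = 0.7167
Terminal stock prices: S_uu = 28.8, S_ud = 14.4, S_dd = 7.2
Terminal payoffs (K − S): max(-3.8, 0) = 0, max(10.6, 0) = 10.6, max(17.8, 0) = 17.8
Node u (S = 24): continuation = 1/1.03·[0.7167·0.0000 + 0.2833·10.6000] = 2.9159; exercise value = 1.0000 ≤ continuation, so V_u = 2.9159
Node d (S = 12): continuation = 1/1.03·[0.7167·10.6000 + 0.2833·17.8000] = 12.2718; exercise value = 13.0000 > continuation, so V_d = 13.0000 (exercise)
Node 0 (S = 20): continuation = 1/1.03·[0.7167·2.9159 + 0.2833·13.0000] = 5.6049; exercise value = 5.0000 ≤ continuation, so V_0 = 5.6049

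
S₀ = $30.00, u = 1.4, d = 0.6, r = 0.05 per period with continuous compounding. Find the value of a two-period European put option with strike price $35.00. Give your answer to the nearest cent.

Risk-neutral probability p = (e^0.05 − 0.6)/(1.4 − 0.6) = 0.4513/0.8000 = 0.5641
Terminal stock prices: S_uu = 58.8, S_ud = 25.2, S_dd = 10.8
Terminal payoffs (K − S): max(-23.8, 0) = 0, max(9.8, 0) = 9.8, max(24.2, 0) = 24.2
Node u (S = 42): V_u = e^(−0.05)·[0.5641·0.0000 + 0.4359·9.8000] = 4.0636
Node d (S = 18): V_d = e^(−0.05)·[0.5641·9.8000 + 0.4359·24.2000] = 15.2930
Node 0 (S = 30): V_0 = e^(−0.05)·[0.5641·4.0636 + 0.4359·15.2930] = 8.5217

$8.52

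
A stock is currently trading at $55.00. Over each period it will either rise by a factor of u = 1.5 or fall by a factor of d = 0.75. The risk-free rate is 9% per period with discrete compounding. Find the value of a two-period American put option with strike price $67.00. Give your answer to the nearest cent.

Risk-neutral probability p = (1 + 0.09 − 0.75)/(1.5 − 0.75) = 0.3400/0.7500 = 0.4533
Terminal stock prices: S_uu = 123.8, S_ud = 61.88, S_dd = 30.94
Terminal payoffs (K − S): max(-56.75, 0) = 0, max(5.125, 0) = 5.125, max(36.06, 0) = 36.06
Node u (S = 82.5): continuation = 1/1.09·[0.4533·0.0000 + 0.5467·5.1250] = 2.5703; exercise value = 0.0000 ≤ continuation, so V_u = 2.5703
Node d (S = 41.25): continuation = 1/1.09·[0.4533·5.1250 + 0.5467·36.0625] = 20.2179; exercise value = 25.7500 > continuation, so V_d = 25.7500 (exercise)
Node 0 (S = 55): continuation = 1/1.09·[0.4533·2.5703 + 0.5467·25.7500] = 13.9834; exercise value = 12.0000 ≤ continuation, so V_0 = 13.9834

$13.98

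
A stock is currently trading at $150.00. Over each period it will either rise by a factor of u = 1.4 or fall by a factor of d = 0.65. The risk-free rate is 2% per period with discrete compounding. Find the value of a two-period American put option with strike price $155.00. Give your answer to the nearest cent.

Risk-neutral probability p = (1 + 0.02 − 0.65)/(1.4 − 0.65) = 0.3700/0.7500 = 0.4933
Terminal stock prices: S_uu = 294, S_ud = 136.5, S_dd = 63.38
Terminal payoffs (K − S): max(-139, 0) = 0, max(18.5, 0) = 18.5, max(91.62, 0) = 91.62
Node u (S = 210): continuation = 1/1.02·[0.4933·0.0000 + 0.5067·18.5000] = 9.1895; exercise value = 0.0000 ≤ continuation, so V_u = 9.1895
Node d (S = 97.5): continuation = 1/1.02·[0.4933·18.5000 + 0.5067·91.6250] = 54.4608; exercise value = 57.5000 > continuation, so V_d = 57.5000 (exercise)
Node 0 (S = 150): continuation = 1/1.02·[0.4933·9.1895 + 0.5067·57.5000] = 33.0067; exercise value = 5.0000 ≤ continuation, so V_0 = 33.0067

$33.01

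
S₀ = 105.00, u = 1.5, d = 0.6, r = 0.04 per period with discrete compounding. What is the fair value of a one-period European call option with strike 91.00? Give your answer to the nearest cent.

Risk-neutral probability p = (1 + 0.04 − 0.6)/(1.5 − 0.6) = 0.4400/0.9000 = 0.4889
Terminal stock prices: S_u = 157.5, S_d = 63
Terminal payoffs (S − K): max(66.5, 0) = 66.5, max(-28, 0) = 0
Node 0 (S = 105): V_0 = 1/1.04·[0.4889·66.5000 + 0.5111·0.0000] = 31.2607

31.26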